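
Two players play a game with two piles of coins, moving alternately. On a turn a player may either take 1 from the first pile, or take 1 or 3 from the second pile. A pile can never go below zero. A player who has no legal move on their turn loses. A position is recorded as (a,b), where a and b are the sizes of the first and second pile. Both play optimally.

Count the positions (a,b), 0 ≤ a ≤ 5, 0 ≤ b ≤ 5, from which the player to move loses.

Work bottom-up. With no move the player to move loses. Otherwise the position is W if at least one move leads to an L position for the opponent, and L if every move leads to a W.
Every move lowers a or b (never raises either), so fill the grid row by row in increasing a, and left to right within a row: each cell's successors are then already labelled.
      b=0  b=1  b=2  b=3  b=4  b=5
a=0:    L    W    L    W    L    W
a=1:    W    L    W    L    W    L
a=2:    L    W    L    W    L    W
a=3:    W    L    W    L    W    L
a=4:    L    W    L    W    L    W
a=5:    W    L    W    L    W    L
Cells with no legal move (terminal, hence L): (0,0).
The remaining L cells, each justified by listing all of its moves:
(0,2): →(0,1)(W) only, which is W, so L
(0,4): →(0,3)(W), (0,1)(W) — all W, so L
(1,1): →(0,1)(W), (1,0)(W) — all W, so L
(1,3): →(0,3)(W), (1,2)(W), (1,0)(W) — all W, so L
(1,5): →(0,5)(W), (1,4)(W), (1,2)(W) — all W, so L
(2,0): →(1,0)(W) only, which is W, so L
(2,2): →(1,2)(W), (2,1)(W) — all W, so L
(2,4): →(1,4)(W), (2,3)(W), (2,1)(W) — all W, so L
(3,1): →(2,1)(W), (3,0)(W) — all W, so L
(3,3): →(2,3)(W), (3,2)(W), (3,0)(W) — all W, so L
(3,5): →(2,5)(W), (3,4)(W), (3,2)(W) — all W, so L
(4,0): →(3,0)(W) only, which is W, so L
(4,2): →(3,2)(W), (4,1)(W) — all W, so L
(4,4): →(3,4)(W), (4,3)(W), (4,1)(W) — all W, so L
(5,1): →(4,1)(W), (5,0)(W) — all W, so L
(5,3): →(4,3)(W), (5,2)(W), (5,0)(W) — all W, so L
(5,5): →(4,5)(W), (5,4)(W), (5,2)(W) — all W, so L
Every other cell has at least one move into one of the L cells above, so it is W.
L cells per row: a=0: 3, a=1: 3, a=2: 3, a=3: 3, a=4: 3, a=5: 3; total 18.

18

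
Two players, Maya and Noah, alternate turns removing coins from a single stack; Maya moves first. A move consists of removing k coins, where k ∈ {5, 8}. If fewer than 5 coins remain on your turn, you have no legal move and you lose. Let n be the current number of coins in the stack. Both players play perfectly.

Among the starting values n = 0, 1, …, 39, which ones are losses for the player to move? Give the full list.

0, 1, 2, 3, 4, 13, 14, 15, 16, 17, 26, 27, 28, 29, 30, 39

Use the standard recursion: the mover loses at a terminal position; elsewhere, the mover wins exactly when some move hands the opponent an L position.
n=0: no move → L
n=1: no move → L
n=2: no move → L
n=3: no move → L
n=4: no move → L
n=5: can move to 0, which is L ⇒ W
n=6: can move to 1, which is L ⇒ W
n=7: can move to 2, which is L ⇒ W
n=8: can move to 3, which is L ⇒ W
n=9: can move to 4, which is L ⇒ W
n=10: can move to 2, which is L ⇒ W
n=11: can move to 3, which is L ⇒ W
n=12: can move to 4, which is L ⇒ W
n=13: moves to 8(W), 5(W); every one is W ⇒ L
n=14: moves to 9(W), 6(W); every one is W ⇒ L
n=15: moves to 10(W), 7(W); every one is W ⇒ L
n=16: moves to 11(W), 8(W); every one is W ⇒ L
n=17: moves to 12(W), 9(W); every one is W ⇒ L
n=18: can move to 13, which is L ⇒ W
n=19: can move to 14, which is L ⇒ W
n=20: can move to 15, which is L ⇒ W
n=21: can move to 16, which is L ⇒ W
n=22: can move to 17, which is L ⇒ W
n=23: can move to 15, which is L ⇒ W
n=24: can move to 16, which is L ⇒ W
n=25: can move to 17, which is L ⇒ W
n=26: moves to 21(W), 18(W); every one is W ⇒ L
n=27: moves to 22(W), 19(W); every one is W ⇒ L
n=28: moves to 23(W), 20(W); every one is W ⇒ L
n=29: moves to 24(W), 21(W); every one is W ⇒ L
n=30: moves to 25(W), 22(W); every one is W ⇒ L
n=31: can move to 26, which is L ⇒ W
n=32: can move to 27, which is L ⇒ W
n=33: can move to 28, which is L ⇒ W
n=34: can move to 29, which is L ⇒ W
n=35: can move to 30, which is L ⇒ W
n=36: can move to 28, which is L ⇒ W
n=37: can move to 29, which is L ⇒ W
n=38: can move to 30, which is L ⇒ W
n=39: moves to 34(W), 31(W); every one is W ⇒ L
The losing starting values of n are exactly the entries labelled L in this table (16 of them).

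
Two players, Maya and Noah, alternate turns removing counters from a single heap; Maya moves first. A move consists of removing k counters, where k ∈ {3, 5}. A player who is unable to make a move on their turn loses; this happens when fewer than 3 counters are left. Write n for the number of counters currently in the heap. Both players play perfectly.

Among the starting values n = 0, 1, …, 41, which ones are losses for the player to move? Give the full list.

0, 1, 2, 8, 9, 10, 16, 17, 18, 24, 25, 26, 32, 33, 34, 40, 41

Classify positions by backward induction: terminal positions (no move available) are L. From any other position, the mover wins iff some move reaches an L.
n=0: no move → L
n=1: no move → L
n=2: no move → L
n=3: W (go to 0, an L position)
n=4: W (go to 1, an L position)
n=5: W (go to 2, an L position)
n=6: W (go to 1, an L position)
n=7: W (go to 2, an L position)
n=8: L (options 5(W), 3(W) are all W)
n=9: L (options 6(W), 4(W) are all W)
n=10: L (options 7(W), 5(W) are all W)
n=11: W (go to 8, an L position)
n=12: W (go to 9, an L position)
n=13: W (go to 10, an L position)
n=14: W (go to 9, an L position)
n=15: W (go to 10, an L position)
n=16: L (options 13(W), 11(W) are all W)
n=17: L (options 14(W), 12(W) are all W)
n=18: L (options 15(W), 13(W) are all W)
n=19: W (go to 16, an L position)
n=20: W (go to 17, an L position)
n=21: W (go to 18, an L position)
n=22: W (go to 17, an L position)
n=23: W (go to 18, an L position)
n=24: L (options 21(W), 19(W) are all W)
n=25: L (options 22(W), 20(W) are all W)
n=26: L (options 23(W), 21(W) are all W)
n=27: W (go to 24, an L position)
n=28: W (go to 25, an L position)
n=29: W (go to 26, an L position)
n=30: W (go to 25, an L position)
n=31: W (go to 26, an L position)
n=32: L (options 29(W), 27(W) are all W)
n=33: L (options 30(W), 28(W) are all W)
n=34: L (options 31(W), 29(W) are all W)
n=35: W (go to 32, an L position)
n=36: W (go to 33, an L position)
n=37: W (go to 34, an L position)
n=38: W (go to 33, an L position)
n=39: W (go to 34, an L position)
n=40: L (options 37(W), 35(W) are all W)
n=41: L (options 38(W), 36(W) are all W)
Reading off the rows marked L gives the requested list; there are 17 such values of n.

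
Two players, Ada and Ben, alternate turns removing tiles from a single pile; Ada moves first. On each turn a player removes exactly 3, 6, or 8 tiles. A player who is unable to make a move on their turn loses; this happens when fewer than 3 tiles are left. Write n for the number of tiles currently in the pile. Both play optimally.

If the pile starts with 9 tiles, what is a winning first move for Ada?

Compute win/loss labels from the base case upward. A position with no move is L. Any other position is W if it can reach an L in one move, else L.
n=0: no move → L
n=1: no move → L
n=2: no move → L
n=3: reaches L-position 0 → W
n=4: reaches L-position 1 → W
n=5: reaches L-position 2 → W
n=6: reaches L-position 0 → W
n=7: reaches L-position 1 → W
n=8: reaches L-position 2 → W
n=9: reaches L-position 1 → W
From 9, the L positions reachable in one move are: 1.

Remove 8, leaving 1.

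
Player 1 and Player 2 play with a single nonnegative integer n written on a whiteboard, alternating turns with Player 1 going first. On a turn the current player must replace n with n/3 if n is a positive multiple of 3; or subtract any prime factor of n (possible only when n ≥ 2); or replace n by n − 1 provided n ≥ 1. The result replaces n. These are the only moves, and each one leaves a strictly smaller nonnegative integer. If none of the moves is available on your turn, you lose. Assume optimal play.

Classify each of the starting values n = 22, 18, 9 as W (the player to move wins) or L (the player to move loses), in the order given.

22: L, 18: L, 9: W

Label each position W (a win for the player to move) or L (a loss). A position with no legal move is L; any other position is W exactly when some move reaches an L, and L when every move reaches a W.
n=0: no move → L
n=1: reaches L-position 0 → W
n=2: reaches L-position 0 → W
n=3: reaches L-position 0 → W
n=4: only reaches 2(W), 3(W), all W → L
n=5: reaches L-position 0 → W
n=6: reaches L-position 4 → W
n=7: reaches L-position 0 → W
n=8: only reaches 6(W), 7(W), all W → L
n=9: reaches L-position 8 → W
n=10: reaches L-position 8 → W
n=11: reaches L-position 0 → W
n=12: reaches L-position 4 → W
n=13: reaches L-position 0 → W
n=14: only reaches 7(W), 12(W), 13(W), all W → L
n=15: reaches L-position 14 → W
n=16: reaches L-position 14 → W
n=17: reaches L-position 0 → W
n=18: only reaches 6(W), 15(W), 16(W), 17(W), all W → L
n=19: reaches L-position 0 → W
n=20: reaches L-position 18 → W
n=21: reaches L-position 14 → W
n=22: only reaches 11(W), 20(W), 21(W), all W → L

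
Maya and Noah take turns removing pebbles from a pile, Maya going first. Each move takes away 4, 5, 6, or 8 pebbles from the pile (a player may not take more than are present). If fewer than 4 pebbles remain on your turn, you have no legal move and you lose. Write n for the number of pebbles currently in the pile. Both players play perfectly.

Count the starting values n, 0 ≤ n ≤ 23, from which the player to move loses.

Label each position W (a win for the player to move) or L (a loss). A position with no legal move is L; any other position is W exactly when some move reaches an L, and L when every move reaches a W.
n=0: no move → L
n=1: no move → L
n=2: no move → L
n=3: no move → L
n=4: →0(L), so W
n=5: →1(L), so W
n=6: →2(L), so W
n=7: →3(L), so W
n=8: →3(L), so W
n=9: →3(L), so W
n=10: →2(L), so W
n=11: →3(L), so W
n=12: →8(W), 7(W), 6(W), 4(W) — all W, so L
n=13: →9(W), 8(W), 7(W), 5(W) — all W, so L
n=14: →10(W), 9(W), 8(W), 6(W) — all W, so L
n=15: →11(W), 10(W), 9(W), 7(W) — all W, so L
n=16: →12(L), so W
n=17: →13(L), so W
n=18: →14(L), so W
n=19: →15(L), so W
n=20: →15(L), so W
n=21: →15(L), so W
n=22: →14(L), so W
n=23: →15(L), so W
L entries with 0 ≤ n ≤ 23: n = 0, 1, 2, 3, 12, 13, 14, 15; that makes 8.

8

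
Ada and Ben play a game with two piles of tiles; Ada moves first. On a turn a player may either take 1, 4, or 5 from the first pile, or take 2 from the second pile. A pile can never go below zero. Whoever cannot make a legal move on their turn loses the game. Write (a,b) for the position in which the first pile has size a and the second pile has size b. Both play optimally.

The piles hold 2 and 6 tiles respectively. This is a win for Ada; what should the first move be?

Move to (1,6).

Build the W/L table. Terminal = L. A non-terminal position is W if it has a move to some L; otherwise it is L.
No move ever increases a pile, so every position that can arise here has a ≤ 2 and b ≤ 6; it is enough to label the cells with 0 ≤ a ≤ 2 and 0 ≤ b ≤ 6.
Every move lowers a or b (never raises either), so fill the grid row by row in increasing a, and left to right within a row: each cell's successors are then already labelled.
      b=0  b=1  b=2  b=3  b=4  b=5  b=6
a=0:    L    L    W    W    L    L    W
a=1:    W    W    L    L    W    W    L
a=2:    L    L    W    W    L    L    W
Cells with no legal move (terminal, hence L): (0,0), (0,1).
The remaining L cells, each justified by listing all of its moves:
(0,4): →(0,2)(W) only, which is W, so L
(0,5): →(0,3)(W) only, which is W, so L
(1,2): →(0,2)(W), (1,0)(W) — all W, so L
(1,3): →(0,3)(W), (1,1)(W) — all W, so L
(1,6): →(0,6)(W), (1,4)(W) — all W, so L
(2,0): →(1,0)(W) only, which is W, so L
(2,1): →(1,1)(W) only, which is W, so L
(2,4): →(1,4)(W), (2,2)(W) — all W, so L
(2,5): →(1,5)(W), (2,3)(W) — all W, so L
Every other cell has at least one move into one of the L cells above, so it is W.
From (2,6), the L positions reachable in one move are: (1,6), (2,4). Any move reaching one of these is winning.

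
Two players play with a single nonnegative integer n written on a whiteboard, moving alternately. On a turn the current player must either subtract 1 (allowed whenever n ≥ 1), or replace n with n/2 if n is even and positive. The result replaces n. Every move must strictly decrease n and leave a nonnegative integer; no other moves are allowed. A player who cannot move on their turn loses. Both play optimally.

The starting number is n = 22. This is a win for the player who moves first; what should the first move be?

Compute win/loss labels from the base case upward. A position with no move is L. Any other position is W if it can reach an L in one move, else L.
n=0: no move → L
n=1: can move to 0, which is L ⇒ W
n=2: the only move is to 1(W), a W ⇒ L
n=3: can move to 2, which is L ⇒ W
n=4: can move to 2, which is L ⇒ W
n=5: the only move is to 4(W), a W ⇒ L
n=6: can move to 5, which is L ⇒ W
n=7: the only move is to 6(W), a W ⇒ L
n=8: can move to 7, which is L ⇒ W
n=9: the only move is to 8(W), a W ⇒ L
n=10: can move to 5, which is L ⇒ W
n=11: the only move is to 10(W), a W ⇒ L
n=12: can move to 11, which is L ⇒ W
n=13: the only move is to 12(W), a W ⇒ L
n=14: can move to 7, which is L ⇒ W
n=15: the only move is to 14(W), a W ⇒ L
n=16: can move to 15, which is L ⇒ W
n=17: the only move is to 16(W), a W ⇒ L
n=18: can move to 9, which is L ⇒ W
n=19: the only move is to 18(W), a W ⇒ L
n=20: can move to 19, which is L ⇒ W
n=21: the only move is to 20(W), a W ⇒ L
n=22: can move to 11, which is L ⇒ W
From 22, the L positions reachable in one move are: 11, 21. Any move reaching one of these is winning.

Move to 11.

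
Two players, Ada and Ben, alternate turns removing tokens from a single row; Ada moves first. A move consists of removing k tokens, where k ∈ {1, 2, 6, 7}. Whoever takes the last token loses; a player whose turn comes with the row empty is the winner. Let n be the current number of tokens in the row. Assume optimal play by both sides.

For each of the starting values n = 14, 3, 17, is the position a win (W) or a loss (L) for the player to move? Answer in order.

14: W, 3: W, 17: L

Label each position W (a win for the player to move) or L (a loss). A position with no legal move is W; any other position is W exactly when some move reaches an L, and L when every move reaches a W.
n=0: no move; the opponent has just taken the last token and therefore loses → W
n=1: only reaches 0(W), which is W → L
n=2: reaches L-position 1 → W
n=3: reaches L-position 1 → W
n=4: only reaches 3(W), 2(W), all W → L
n=5: reaches L-position 4 → W
n=6: reaches L-position 4 → W
n=7: reaches L-position 1 → W
n=8: reaches L-position 1 → W
n=9: only reaches 8(W), 7(W), 3(W), 2(W), all W → L
n=10: reaches L-position 9 → W
n=11: reaches L-position 9 → W
n=12: only reaches 11(W), 10(W), 6(W), 5(W), all W → L
n=13: reaches L-position 12 → W
n=14: reaches L-position 12 → W
n=15: reaches L-position 9 → W
n=16: reaches L-position 9 → W
n=17: only reaches 16(W), 15(W), 11(W), 10(W), all W → L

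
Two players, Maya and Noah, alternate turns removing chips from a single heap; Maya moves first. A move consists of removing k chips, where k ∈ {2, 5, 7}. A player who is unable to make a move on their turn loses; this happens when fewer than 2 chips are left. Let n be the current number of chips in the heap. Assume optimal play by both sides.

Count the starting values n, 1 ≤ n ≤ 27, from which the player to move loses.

8

Build the W/L table. Terminal = L. A non-terminal position is W if it has a move to some L; otherwise it is L.
n=0: no move → L
n=1: no move → L
n=2: W (go to 0, an L position)
n=3: W (go to 1, an L position)
n=4: L (sole option 2(W) is W)
n=5: W (go to 0, an L position)
n=6: W (go to 4, an L position)
n=7: W (go to 0, an L position)
n=8: W (go to 1, an L position)
n=9: W (go to 4, an L position)
n=10: L (options 8(W), 5(W), 3(W) are all W)
n=11: W (go to 4, an L position)
n=12: W (go to 10, an L position)
n=13: L (options 11(W), 8(W), 6(W) are all W)
n=14: L (options 12(W), 9(W), 7(W) are all W)
n=15: W (go to 13, an L position)
n=16: W (go to 14, an L position)
n=17: W (go to 10, an L position)
n=18: W (go to 13, an L position)
n=19: W (go to 14, an L position)
n=20: W (go to 13, an L position)
n=21: W (go to 14, an L position)
n=22: L (options 20(W), 17(W), 15(W) are all W)
n=23: L (options 21(W), 18(W), 16(W) are all W)
n=24: W (go to 22, an L position)
n=25: W (go to 23, an L position)
n=26: L (options 24(W), 21(W), 19(W) are all W)
n=27: W (go to 22, an L position)
L entries with 1 ≤ n ≤ 27 (n=0 is outside the asked range and is not counted): n = 1, 4, 10, 13, 14, 22, 23, 26; that makes 8.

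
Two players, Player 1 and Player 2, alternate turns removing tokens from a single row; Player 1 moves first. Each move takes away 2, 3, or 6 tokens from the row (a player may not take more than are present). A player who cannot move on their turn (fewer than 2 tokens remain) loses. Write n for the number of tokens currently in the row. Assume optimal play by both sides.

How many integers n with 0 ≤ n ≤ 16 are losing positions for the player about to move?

6

Work bottom-up. With no move the player to move loses. Otherwise the position is W if at least one move leads to an L position for the opponent, and L if every move leads to a W.
n=0: no move → L
n=1: no move → L
n=2: →0(L), so W
n=3: →1(L), so W
n=4: →1(L), so W
n=5: →3(W), 2(W) — all W, so L
n=6: →0(L), so W
n=7: →5(L), so W
n=8: →5(L), so W
n=9: →7(W), 6(W), 3(W) — all W, so L
n=10: →8(W), 7(W), 4(W) — all W, so L
n=11: →9(L), so W
n=12: →10(L), so W
n=13: →10(L), so W
n=14: →12(W), 11(W), 8(W) — all W, so L
n=15: →9(L), so W
n=16: →14(L), so W
L entries with 0 ≤ n ≤ 16: n = 0, 1, 5, 9, 10, 14; that makes 6.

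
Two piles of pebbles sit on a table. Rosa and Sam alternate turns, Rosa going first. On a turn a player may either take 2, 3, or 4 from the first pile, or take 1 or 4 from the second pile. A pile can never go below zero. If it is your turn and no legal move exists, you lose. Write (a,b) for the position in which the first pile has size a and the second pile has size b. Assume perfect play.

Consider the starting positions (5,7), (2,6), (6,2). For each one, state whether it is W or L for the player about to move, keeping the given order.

Classify positions by backward induction: terminal positions (no move available) are L. From any other position, the mover wins iff some move reaches an L.
No move ever increases a pile, so every position that can arise here has a ≤ 6 and b ≤ 7; it is enough to label the cells with 0 ≤ a ≤ 6 and 0 ≤ b ≤ 7.
Every move lowers a or b (never raises either), so fill the grid row by row in increasing a, and left to right within a row: each cell's successors are then already labelled.
      b=0  b=1  b=2  b=3  b=4  b=5  b=6  b=7
a=0:    L    W    L    W    W    L    W    L
a=1:    L    W    L    W    W    L    W    L
a=2:    W    L    W    L    W    W    L    W
a=3:    W    L    W    L    W    W    L    W
a=4:    W    W    W    W    L    W    W    W
a=5:    W    W    W    W    L    W    W    W
a=6:    L    W    L    W    W    L    W    L
Cells with no legal move (terminal, hence L): (0,0), (1,0).
The remaining L cells, each justified by listing all of its moves:
(0,2): the only move is to (0,1)(W), a W ⇒ L
(0,5): moves to (0,4)(W), (0,1)(W); every one is W ⇒ L
(0,7): moves to (0,6)(W), (0,3)(W); every one is W ⇒ L
(1,2): the only move is to (1,1)(W), a W ⇒ L
(1,5): moves to (1,4)(W), (1,1)(W); every one is W ⇒ L
(1,7): moves to (1,6)(W), (1,3)(W); every one is W ⇒ L
(2,1): moves to (0,1)(W), (2,0)(W); every one is W ⇒ L
(2,3): moves to (0,3)(W), (2,2)(W); every one is W ⇒ L
(2,6): moves to (0,6)(W), (2,5)(W), (2,2)(W); every one is W ⇒ L
(3,1): moves to (1,1)(W), (0,1)(W), (3,0)(W); every one is W ⇒ L
(3,3): moves to (1,3)(W), (0,3)(W), (3,2)(W); every one is W ⇒ L
(3,6): moves to (1,6)(W), (0,6)(W), (3,5)(W), (3,2)(W); every one is W ⇒ L
(4,4): moves to (2,4)(W), (1,4)(W), (0,4)(W), (4,3)(W), (4,0)(W); every one is W ⇒ L
(5,4): moves to (3,4)(W), (2,4)(W), (1,4)(W), (5,3)(W), (5,0)(W); every one is W ⇒ L
(6,0): moves to (4,0)(W), (3,0)(W), (2,0)(W); every one is W ⇒ L
(6,2): moves to (4,2)(W), (3,2)(W), (2,2)(W), (6,1)(W); every one is W ⇒ L
(6,5): moves to (4,5)(W), (3,5)(W), (2,5)(W), (6,4)(W), (6,1)(W); every one is W ⇒ L
(6,7): moves to (4,7)(W), (3,7)(W), (2,7)(W), (6,6)(W), (6,3)(W); every one is W ⇒ L
Every other cell has at least one move into one of the L cells above, so it is W.
(5,7): the move to (1,7) reaches an L cell, so W
(2,6): one of the L cells justified above, so L
(6,2): one of the L cells justified above, so L

(5,7): W, (2,6): L, (6,2): L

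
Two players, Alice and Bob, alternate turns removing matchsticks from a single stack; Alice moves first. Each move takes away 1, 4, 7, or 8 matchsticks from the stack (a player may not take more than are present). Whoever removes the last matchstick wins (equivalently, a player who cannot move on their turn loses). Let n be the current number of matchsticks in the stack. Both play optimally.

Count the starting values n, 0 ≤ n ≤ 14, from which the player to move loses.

Build the W/L table. Terminal = L. A non-terminal position is W if it has a move to some L; otherwise it is L.
n=0: no move → L
n=1: W (go to 0, an L position)
n=2: L (sole option 1(W) is W)
n=3: W (go to 2, an L position)
n=4: W (go to 0, an L position)
n=5: L (options 4(W), 1(W) are all W)
n=6: W (go to 5, an L position)
n=7: W (go to 0, an L position)
n=8: W (go to 0, an L position)
n=9: W (go to 5, an L position)
n=10: W (go to 2, an L position)
n=11: L (options 10(W), 7(W), 4(W), 3(W) are all W)
n=12: W (go to 11, an L position)
n=13: W (go to 5, an L position)
n=14: L (options 13(W), 10(W), 7(W), 6(W) are all W)
L entries with 0 ≤ n ≤ 14: n = 0, 2, 5, 11, 14; that makes 5.

5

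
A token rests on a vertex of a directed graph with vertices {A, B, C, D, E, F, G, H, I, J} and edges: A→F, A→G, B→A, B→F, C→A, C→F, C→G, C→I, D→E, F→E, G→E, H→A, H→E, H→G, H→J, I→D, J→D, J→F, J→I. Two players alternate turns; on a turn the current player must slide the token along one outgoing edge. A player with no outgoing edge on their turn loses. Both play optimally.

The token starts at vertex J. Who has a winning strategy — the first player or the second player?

Build the W/L table. Terminal = L. A non-terminal position is W if it has a move to some L; otherwise it is L.
Every edge goes from a vertex to one that appears earlier in the order E, G, D, I, F, J, A, B, H, C, so processing vertices in that order labels each vertex after all of its successors.
E: no outgoing edge → L
G: reaches L-position E → W
D: reaches L-position E → W
I: only reaches D(W), which is W → L
F: reaches L-position E → W
J: reaches L-position I → W
A: only reaches F(W), G(W), all W → L
B: reaches L-position A → W
H: reaches L-position A → W
C: reaches L-position A → W
The starting position J is W: the player to move should move to I, handing over an L position.

The first player wins.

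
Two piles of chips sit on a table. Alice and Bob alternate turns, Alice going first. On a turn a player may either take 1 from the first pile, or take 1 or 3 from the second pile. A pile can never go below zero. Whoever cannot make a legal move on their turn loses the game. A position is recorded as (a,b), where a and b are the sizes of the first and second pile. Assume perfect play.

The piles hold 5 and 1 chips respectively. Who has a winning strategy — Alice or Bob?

Bob wins.

Use the standard recursion: the mover loses at a terminal position; elsewhere, the mover wins exactly when some move hands the opponent an L position.
No move ever increases a pile, so every position that can arise here has a ≤ 5 and b ≤ 1; it is enough to label the cells with 0 ≤ a ≤ 5 and 0 ≤ b ≤ 1.
Every move lowers a or b (never raises either), so fill the grid row by row in increasing a, and left to right within a row: each cell's successors are then already labelled.
      b=0  b=1
a=0:    L    W
a=1:    W    L
a=2:    L    W
a=3:    W    L
a=4:    L    W
a=5:    W    L
Cells with no legal move (terminal, hence L): (0,0).
The remaining L cells, each justified by listing all of its moves:
(1,1): moves to (0,1)(W), (1,0)(W); every one is W ⇒ L
(2,0): the only move is to (1,0)(W), a W ⇒ L
(3,1): moves to (2,1)(W), (3,0)(W); every one is W ⇒ L
(4,0): the only move is to (3,0)(W), a W ⇒ L
(5,1): moves to (4,1)(W), (5,0)(W); every one is W ⇒ L
Every other cell has at least one move into one of the L cells above, so it is W.
The starting position (5,1) is L: whatever Alice does, the opponent receives a W position.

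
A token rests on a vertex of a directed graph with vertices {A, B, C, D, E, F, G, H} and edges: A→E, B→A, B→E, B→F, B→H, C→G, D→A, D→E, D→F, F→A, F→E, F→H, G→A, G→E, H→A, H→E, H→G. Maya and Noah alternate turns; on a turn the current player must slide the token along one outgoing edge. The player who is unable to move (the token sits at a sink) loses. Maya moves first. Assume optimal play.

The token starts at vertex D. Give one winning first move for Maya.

Use the standard recursion: the mover loses at a terminal position; elsewhere, the mover wins exactly when some move hands the opponent an L position.
Every edge goes from a vertex to one that appears earlier in the order E, A, G, H, F, B, D, C, so processing vertices in that order labels each vertex after all of its successors.
E: no outgoing edge → L
A: W (go to E, an L position)
G: W (go to E, an L position)
H: W (go to E, an L position)
F: W (go to E, an L position)
B: W (go to E, an L position)
D: W (go to E, an L position)
C: L (sole option G(W) is W)
From D, the L positions reachable in one move are: E.

Move to E.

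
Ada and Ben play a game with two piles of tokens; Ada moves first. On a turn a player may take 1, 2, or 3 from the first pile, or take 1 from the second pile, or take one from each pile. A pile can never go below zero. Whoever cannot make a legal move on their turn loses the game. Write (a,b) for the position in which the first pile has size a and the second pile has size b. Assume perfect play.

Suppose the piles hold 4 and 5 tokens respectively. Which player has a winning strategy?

Ada wins.

Build the W/L table. Terminal = L. A non-terminal position is W if it has a move to some L; otherwise it is L.
No move ever increases a pile, so every position that can arise here has a ≤ 4 and b ≤ 5; it is enough to label the cells with 0 ≤ a ≤ 4 and 0 ≤ b ≤ 5.
Every move lowers a or b (never raises either), so fill the grid row by row in increasing a, and left to right within a row: each cell's successors are then already labelled.
      b=0  b=1  b=2  b=3  b=4  b=5
a=0:    L    W    L    W    L    W
a=1:    W    W    W    W    W    W
a=2:    W    L    W    L    W    L
a=3:    W    W    W    W    W    W
a=4:    L    W    L    W    L    W
Cells with no legal move (terminal, hence L): (0,0).
The remaining L cells, each justified by listing all of its moves:
(0,2): only reaches (0,1)(W), which is W → L
(0,4): only reaches (0,3)(W), which is W → L
(2,1): only reaches (1,1)(W), (0,1)(W), (2,0)(W), (1,0)(W), all W → L
(2,3): only reaches (1,3)(W), (0,3)(W), (2,2)(W), (1,2)(W), all W → L
(2,5): only reaches (1,5)(W), (0,5)(W), (2,4)(W), (1,4)(W), all W → L
(4,0): only reaches (3,0)(W), (2,0)(W), (1,0)(W), all W → L
(4,2): only reaches (3,2)(W), (2,2)(W), (1,2)(W), (4,1)(W), (3,1)(W), all W → L
(4,4): only reaches (3,4)(W), (2,4)(W), (1,4)(W), (4,3)(W), (3,3)(W), all W → L
Every other cell has at least one move into one of the L cells above, so it is W.
The starting position (4,5) is W: Ada should move to (2,5), handing over an L position.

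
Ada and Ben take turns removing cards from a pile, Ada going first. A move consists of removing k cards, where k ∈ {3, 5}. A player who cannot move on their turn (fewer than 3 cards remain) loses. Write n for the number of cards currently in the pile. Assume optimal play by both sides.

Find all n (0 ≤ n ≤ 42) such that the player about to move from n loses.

Label each position W (a win for the player to move) or L (a loss). A position with no legal move is L; any other position is W exactly when some move reaches an L, and L when every move reaches a W.
n=0: no move → L
n=1: no move → L
n=2: no move → L
n=3: →0(L), so W
n=4: →1(L), so W
n=5: →2(L), so W
n=6: →1(L), so W
n=7: →2(L), so W
n=8: →5(W), 3(W) — all W, so L
n=9: →6(W), 4(W) — all W, so L
n=10: →7(W), 5(W) — all W, so L
n=11: →8(L), so W
n=12: →9(L), so W
n=13: →10(L), so W
n=14: →9(L), so W
n=15: →10(L), so W
n=16: →13(W), 11(W) — all W, so L
n=17: →14(W), 12(W) — all W, so L
n=18: →15(W), 13(W) — all W, so L
n=19: →16(L), so W
n=20: →17(L), so W
n=21: →18(L), so W
n=22: →17(L), so W
n=23: →18(L), so W
n=24: →21(W), 19(W) — all W, so L
n=25: →22(W), 20(W) — all W, so L
n=26: →23(W), 21(W) — all W, so L
n=27: →24(L), so W
n=28: →25(L), so W
n=29: →26(L), so W
n=30: →25(L), so W
n=31: →26(L), so W
n=32: →29(W), 27(W) — all W, so L
n=33: →30(W), 28(W) — all W, so L
n=34: →31(W), 29(W) — all W, so L
n=35: →32(L), so W
n=36: →33(L), so W
n=37: →34(L), so W
n=38: →33(L), so W
n=39: →34(L), so W
n=40: →37(W), 35(W) — all W, so L
n=41: →38(W), 36(W) — all W, so L
n=42: →39(W), 37(W) — all W, so L
Reading off the rows marked L gives the requested list; there are 18 such values of n.

0, 1, 2, 8, 9, 10, 16, 17, 18, 24, 25, 26, 32, 33, 34, 40, 41, 42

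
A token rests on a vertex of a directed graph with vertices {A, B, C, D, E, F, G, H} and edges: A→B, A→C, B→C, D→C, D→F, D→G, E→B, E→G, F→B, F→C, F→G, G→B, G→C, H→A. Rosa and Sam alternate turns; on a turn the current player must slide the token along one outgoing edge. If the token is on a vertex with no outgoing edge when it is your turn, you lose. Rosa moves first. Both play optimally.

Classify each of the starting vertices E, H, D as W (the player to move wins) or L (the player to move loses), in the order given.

E: L, H: L, D: W

Classify positions by backward induction: terminal positions (no move available) are L. From any other position, the mover wins iff some move reaches an L.
Every edge goes from a vertex to one that appears earlier in the order C, B, G, F, A, H, D, E, so processing vertices in that order labels each vertex after all of its successors.
C: no outgoing edge → L
B: W (go to C, an L position)
G: W (go to C, an L position)
F: W (go to C, an L position)
A: W (go to C, an L position)
H: L (sole option A(W) is W)
D: W (go to C, an L position)
E: L (options G(W), B(W) are all W)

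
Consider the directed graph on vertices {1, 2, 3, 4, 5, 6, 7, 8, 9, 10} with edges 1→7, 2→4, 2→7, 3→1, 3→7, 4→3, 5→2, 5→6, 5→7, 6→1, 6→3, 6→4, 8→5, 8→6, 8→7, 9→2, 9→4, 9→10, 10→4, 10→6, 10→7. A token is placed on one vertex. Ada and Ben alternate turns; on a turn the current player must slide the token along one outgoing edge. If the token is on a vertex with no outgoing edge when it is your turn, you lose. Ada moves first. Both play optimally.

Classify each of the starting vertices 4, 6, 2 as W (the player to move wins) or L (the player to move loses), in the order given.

Compute win/loss labels from the base case upward. A position with no move is L. Any other position is W if it can reach an L in one move, else L.
Every edge goes from a vertex to one that appears earlier in the order 7, 1, 3, 4, 2, 6, 5, 10, 9, 8, so processing vertices in that order labels each vertex after all of its successors.
7: no outgoing edge → L
1: can move to 7, which is L ⇒ W
3: can move to 7, which is L ⇒ W
4: the only move is to 3(W), a W ⇒ L
2: can move to 4, which is L ⇒ W
6: can move to 4, which is L ⇒ W
5: can move to 7, which is L ⇒ W
10: can move to 4, which is L ⇒ W
9: can move to 4, which is L ⇒ W
8: can move to 7, which is L ⇒ W

4: L, 6: W, 2: W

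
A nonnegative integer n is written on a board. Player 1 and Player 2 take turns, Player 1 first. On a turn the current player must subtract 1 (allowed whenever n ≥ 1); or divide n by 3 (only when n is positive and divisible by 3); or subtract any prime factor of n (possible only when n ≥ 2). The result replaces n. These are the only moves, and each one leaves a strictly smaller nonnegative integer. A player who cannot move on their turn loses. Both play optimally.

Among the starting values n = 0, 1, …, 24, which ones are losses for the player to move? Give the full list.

0, 4, 8, 14, 18, 22

Label each position W (a win for the player to move) or L (a loss). A position with no legal move is L; any other position is W exactly when some move reaches an L, and L when every move reaches a W.
n=0: no move → L
n=1: can move to 0, which is L ⇒ W
n=2: can move to 0, which is L ⇒ W
n=3: can move to 0, which is L ⇒ W
n=4: moves to 2(W), 3(W); every one is W ⇒ L
n=5: can move to 0, which is L ⇒ W
n=6: can move to 4, which is L ⇒ W
n=7: can move to 0, which is L ⇒ W
n=8: moves to 6(W), 7(W); every one is W ⇒ L
n=9: can move to 8, which is L ⇒ W
n=10: can move to 8, which is L ⇒ W
n=11: can move to 0, which is L ⇒ W
n=12: can move to 4, which is L ⇒ W
n=13: can move to 0, which is L ⇒ W
n=14: moves to 7(W), 12(W), 13(W); every one is W ⇒ L
n=15: can move to 14, which is L ⇒ W
n=16: can move to 14, which is L ⇒ W
n=17: can move to 0, which is L ⇒ W
n=18: moves to 6(W), 15(W), 16(W), 17(W); every one is W ⇒ L
n=19: can move to 0, which is L ⇒ W
n=20: can move to 18, which is L ⇒ W
n=21: can move to 14, which is L ⇒ W
n=22: moves to 11(W), 20(W), 21(W); every one is W ⇒ L
n=23: can move to 0, which is L ⇒ W
n=24: can move to 8, which is L ⇒ W
The losing starting values of n are exactly the entries labelled L in this table (6 of them).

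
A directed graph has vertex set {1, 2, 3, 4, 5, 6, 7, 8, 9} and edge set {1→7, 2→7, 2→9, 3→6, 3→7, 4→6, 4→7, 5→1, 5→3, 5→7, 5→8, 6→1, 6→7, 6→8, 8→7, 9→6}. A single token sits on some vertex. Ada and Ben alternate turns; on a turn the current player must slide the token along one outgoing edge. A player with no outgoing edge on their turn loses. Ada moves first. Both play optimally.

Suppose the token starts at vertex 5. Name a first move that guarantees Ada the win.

Move to 7.

Use the standard recursion: the mover loses at a terminal position; elsewhere, the mover wins exactly when some move hands the opponent an L position.
Every edge goes from a vertex to one that appears earlier in the order 7, 1, 8, 6, 9, 3, 2, 4, 5, so processing vertices in that order labels each vertex after all of its successors.
7: no outgoing edge → L
1: →7(L), so W
8: →7(L), so W
6: →7(L), so W
9: →6(W) only, which is W, so L
3: →7(L), so W
2: →9(L), so W
4: →7(L), so W
5: →7(L), so W
From 5, the L positions reachable in one move are: 7.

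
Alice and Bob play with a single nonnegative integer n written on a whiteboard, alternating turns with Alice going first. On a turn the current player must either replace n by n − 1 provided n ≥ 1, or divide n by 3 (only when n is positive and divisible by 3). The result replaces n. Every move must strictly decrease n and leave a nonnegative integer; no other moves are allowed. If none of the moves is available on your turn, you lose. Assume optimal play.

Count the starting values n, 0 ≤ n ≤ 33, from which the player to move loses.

16

Use the standard recursion: the mover loses at a terminal position; elsewhere, the mover wins exactly when some move hands the opponent an L position.
n=0: no move → L
n=1: reaches L-position 0 → W
n=2: only reaches 1(W), which is W → L
n=3: reaches L-position 2 → W
n=4: only reaches 3(W), which is W → L
n=5: reaches L-position 4 → W
n=6: reaches L-position 2 → W
n=7: only reaches 6(W), which is W → L
n=8: reaches L-position 7 → W
n=9: only reaches 3(W), 8(W), all W → L
n=10: reaches L-position 9 → W
n=11: only reaches 10(W), which is W → L
n=12: reaches L-position 4 → W
n=13: only reaches 12(W), which is W → L
n=14: reaches L-position 13 → W
n=15: only reaches 5(W), 14(W), all W → L
n=16: reaches L-position 15 → W
n=17: only reaches 16(W), which is W → L
n=18: reaches L-position 17 → W
n=19: only reaches 18(W), which is W → L
n=20: reaches L-position 19 → W
n=21: reaches L-position 7 → W
n=22: only reaches 21(W), which is W → L
n=23: reaches L-position 22 → W
n=24: only reaches 8(W), 23(W), all W → L
n=25: reaches L-position 24 → W
n=26: only reaches 25(W), which is W → L
n=27: reaches L-position 9 → W
n=28: only reaches 27(W), which is W → L
n=29: reaches L-position 28 → W
n=30: only reaches 10(W), 29(W), all W → L
n=31: reaches L-position 30 → W
n=32: only reaches 31(W), which is W → L
n=33: reaches L-position 11 → W
L entries with 0 ≤ n ≤ 33: n = 0, 2, 4, 7, 9, 11, 13, 15, 17, 19, 22, 24, 26, 28, 30, 32; that makes 16.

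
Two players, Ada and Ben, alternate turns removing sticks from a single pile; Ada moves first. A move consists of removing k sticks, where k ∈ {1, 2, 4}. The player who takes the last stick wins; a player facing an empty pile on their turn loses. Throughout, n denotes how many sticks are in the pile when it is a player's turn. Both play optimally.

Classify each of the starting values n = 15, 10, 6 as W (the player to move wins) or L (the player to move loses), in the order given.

15: L, 10: W, 6: L

Label each position W (a win for the player to move) or L (a loss). A position with no legal move is L; any other position is W exactly when some move reaches an L, and L when every move reaches a W.
n=0: no move → L
n=1: →0(L), so W
n=2: →0(L), so W
n=3: →2(W), 1(W) — all W, so L
n=4: →3(L), so W
n=5: →3(L), so W
n=6: →5(W), 4(W), 2(W) — all W, so L
n=7: →6(L), so W
n=8: →6(L), so W
n=9: →8(W), 7(W), 5(W) — all W, so L
n=10: →9(L), so W
n=11: →9(L), so W
n=12: →11(W), 10(W), 8(W) — all W, so L
n=13: →12(L), so W
n=14: →12(L), so W
n=15: →14(W), 13(W), 11(W) — all W, so L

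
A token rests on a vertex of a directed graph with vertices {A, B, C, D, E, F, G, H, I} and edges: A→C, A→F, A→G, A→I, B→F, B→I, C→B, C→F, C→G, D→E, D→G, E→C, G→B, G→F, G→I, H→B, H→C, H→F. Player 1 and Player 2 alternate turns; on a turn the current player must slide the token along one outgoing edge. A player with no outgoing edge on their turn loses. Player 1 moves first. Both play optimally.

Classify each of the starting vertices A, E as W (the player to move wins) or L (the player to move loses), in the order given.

Work bottom-up. With no move the player to move loses. Otherwise the position is W if at least one move leads to an L position for the opponent, and L if every move leads to a W.
Every edge goes from a vertex to one that appears earlier in the order F, I, B, G, C, A, E, D, H, so processing vertices in that order labels each vertex after all of its successors.
F: no outgoing edge → L
I: no outgoing edge → L
B: reaches L-position I → W
G: reaches L-position I → W
C: reaches L-position F → W
A: reaches L-position I → W
E: only reaches C(W), which is W → L
D: reaches L-position E → W
H: reaches L-position F → W

A: W, E: L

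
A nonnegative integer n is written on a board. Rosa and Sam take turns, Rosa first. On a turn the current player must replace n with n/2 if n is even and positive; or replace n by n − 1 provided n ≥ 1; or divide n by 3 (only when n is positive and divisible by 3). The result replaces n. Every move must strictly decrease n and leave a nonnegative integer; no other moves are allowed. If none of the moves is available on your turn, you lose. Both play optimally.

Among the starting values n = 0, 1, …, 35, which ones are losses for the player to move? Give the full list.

0, 2, 5, 7, 9, 11, 13, 16, 19, 23, 25, 28, 30, 34

Positions with no move are L. A position that does have a move is losing for the player to move precisely when every available move leads to a winning position for the opponent. Fill in the labels:
n=0: no move → L
n=1: →0(L), so W
n=2: →1(W) only, which is W, so L
n=3: →2(L), so W
n=4: →2(L), so W
n=5: →4(W) only, which is W, so L
n=6: →2(L), so W
n=7: →6(W) only, which is W, so L
n=8: →7(L), so W
n=9: →3(W), 8(W) — all W, so L
n=10: →5(L), so W
n=11: →10(W) only, which is W, so L
n=12: →11(L), so W
n=13: →12(W) only, which is W, so L
n=14: →7(L), so W
n=15: →5(L), so W
n=16: →8(W), 15(W) — all W, so L
n=17: →16(L), so W
n=18: →9(L), so W
n=19: →18(W) only, which is W, so L
n=20: →19(L), so W
n=21: →7(L), so W
n=22: →11(L), so W
n=23: →22(W) only, which is W, so L
n=24: →23(L), so W
n=25: →24(W) only, which is W, so L
n=26: →13(L), so W
n=27: →9(L), so W
n=28: →14(W), 27(W) — all W, so L
n=29: →28(L), so W
n=30: →10(W), 15(W), 29(W) — all W, so L
n=31: →30(L), so W
n=32: →16(L), so W
n=33: →11(L), so W
n=34: →17(W), 33(W) — all W, so L
n=35: →34(L), so W
The losing starting values of n are exactly the entries labelled L in this table (14 of them).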